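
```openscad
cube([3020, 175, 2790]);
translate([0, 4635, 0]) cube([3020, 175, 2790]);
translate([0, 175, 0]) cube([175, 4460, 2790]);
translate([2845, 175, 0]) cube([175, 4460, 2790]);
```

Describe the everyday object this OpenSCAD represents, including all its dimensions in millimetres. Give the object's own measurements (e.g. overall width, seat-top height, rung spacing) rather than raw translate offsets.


The wall frame of a small rectangular building: four walls, each 2790 mm tall and 175 mm thick, enclosing a footprint 3020 mm (x) by 4810 mm (y) outside-to-outside, with no floor or roof. The front and back walls (the −y and +y sides) span the full width; the two side walls fit between them.


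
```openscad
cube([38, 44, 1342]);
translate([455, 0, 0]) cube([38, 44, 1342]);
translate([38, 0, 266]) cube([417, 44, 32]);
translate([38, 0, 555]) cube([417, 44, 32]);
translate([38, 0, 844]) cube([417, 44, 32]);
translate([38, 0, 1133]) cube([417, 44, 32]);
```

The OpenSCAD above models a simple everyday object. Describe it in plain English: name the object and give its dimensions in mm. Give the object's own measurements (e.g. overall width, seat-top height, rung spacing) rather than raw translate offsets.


A straight ladder. Two 38×44 mm vertical rails, 1342 mm tall, stand 493 mm apart (outside-to-outside) with their front faces coplanar on the −y side. 4 rungs, each 44 mm deep and 32 mm tall, span between the inner faces of the rails, front faces flush with the rails. The lowest rung's underside is at z = 266 mm and rungs are spaced 289 mm apart (underside to underside).


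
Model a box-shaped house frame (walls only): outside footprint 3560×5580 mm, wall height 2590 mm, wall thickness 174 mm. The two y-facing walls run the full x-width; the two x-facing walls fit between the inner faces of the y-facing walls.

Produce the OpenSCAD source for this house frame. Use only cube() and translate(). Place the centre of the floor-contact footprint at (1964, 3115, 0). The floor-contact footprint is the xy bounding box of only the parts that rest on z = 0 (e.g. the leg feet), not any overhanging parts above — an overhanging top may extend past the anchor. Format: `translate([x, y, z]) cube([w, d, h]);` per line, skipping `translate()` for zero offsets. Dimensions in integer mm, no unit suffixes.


translate([184, 325, 0]) cube([3560, 174, 2590]);
translate([184, 5731, 0]) cube([3560, 174, 2590]);
translate([184, 499, 0]) cube([174, 5232, 2590]);
translate([3570, 499, 0]) cube([174, 5232, 2590]);


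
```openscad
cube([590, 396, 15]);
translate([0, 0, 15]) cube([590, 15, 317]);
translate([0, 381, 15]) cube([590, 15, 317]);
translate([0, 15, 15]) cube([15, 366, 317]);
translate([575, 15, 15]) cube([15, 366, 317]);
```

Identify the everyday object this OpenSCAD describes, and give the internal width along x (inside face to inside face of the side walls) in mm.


An open box. The internal width is 560 mm.

A 590×396 base slab with four walls standing on it — an open box. The base is 590 mm wide and the walls are 15 mm thick, so the internal width is 590 − 2 × 15 = 560 mm.


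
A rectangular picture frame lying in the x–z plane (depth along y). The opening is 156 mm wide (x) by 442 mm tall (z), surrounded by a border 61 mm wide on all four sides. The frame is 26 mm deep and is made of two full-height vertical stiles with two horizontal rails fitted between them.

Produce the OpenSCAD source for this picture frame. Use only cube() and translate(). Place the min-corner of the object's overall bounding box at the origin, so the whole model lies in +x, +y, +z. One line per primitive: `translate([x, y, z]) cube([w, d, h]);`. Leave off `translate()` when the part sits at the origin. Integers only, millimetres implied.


cube([61, 26, 564]);
translate([217, 0, 0]) cube([61, 26, 564]);
translate([61, 0, 0]) cube([156, 26, 61]);
translate([61, 0, 503]) cube([156, 26, 61]);


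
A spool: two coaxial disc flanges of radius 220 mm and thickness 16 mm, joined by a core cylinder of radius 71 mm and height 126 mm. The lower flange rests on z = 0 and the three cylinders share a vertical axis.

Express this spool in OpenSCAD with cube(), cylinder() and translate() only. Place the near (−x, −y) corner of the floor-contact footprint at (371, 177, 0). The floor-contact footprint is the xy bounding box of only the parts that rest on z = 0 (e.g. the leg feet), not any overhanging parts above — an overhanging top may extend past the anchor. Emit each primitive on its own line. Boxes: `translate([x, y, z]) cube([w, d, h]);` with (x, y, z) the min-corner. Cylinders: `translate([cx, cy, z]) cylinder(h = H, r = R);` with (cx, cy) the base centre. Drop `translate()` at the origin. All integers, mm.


translate([591, 397, 0]) cylinder(h = 16, r = 220);
translate([591, 397, 16]) cylinder(h = 126, r = 71);
translate([591, 397, 142]) cylinder(h = 16, r = 220);


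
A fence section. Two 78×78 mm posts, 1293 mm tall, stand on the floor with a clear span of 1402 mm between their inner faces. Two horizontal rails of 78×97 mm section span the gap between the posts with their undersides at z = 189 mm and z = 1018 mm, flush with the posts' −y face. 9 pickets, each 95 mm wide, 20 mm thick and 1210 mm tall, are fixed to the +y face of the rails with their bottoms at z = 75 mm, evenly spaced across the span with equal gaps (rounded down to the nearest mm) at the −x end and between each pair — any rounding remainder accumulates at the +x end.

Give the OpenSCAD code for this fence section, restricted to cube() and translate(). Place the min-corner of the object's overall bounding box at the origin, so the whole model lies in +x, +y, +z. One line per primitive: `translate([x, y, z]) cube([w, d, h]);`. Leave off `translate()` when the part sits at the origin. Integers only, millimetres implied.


cube([78, 78, 1293]);
translate([1480, 0, 0]) cube([78, 78, 1293]);
translate([78, 0, 189]) cube([1402, 78, 97]);
translate([78, 0, 1018]) cube([1402, 78, 97]);
translate([132, 78, 75]) cube([95, 20, 1210]);
translate([281, 78, 75]) cube([95, 20, 1210]);
translate([430, 78, 75]) cube([95, 20, 1210]);
translate([579, 78, 75]) cube([95, 20, 1210]);
translate([728, 78, 75]) cube([95, 20, 1210]);
translate([877, 78, 75]) cube([95, 20, 1210]);
translate([1026, 78, 75]) cube([95, 20, 1210]);
translate([1175, 78, 75]) cube([95, 20, 1210]);
translate([1324, 78, 75]) cube([95, 20, 1210]);


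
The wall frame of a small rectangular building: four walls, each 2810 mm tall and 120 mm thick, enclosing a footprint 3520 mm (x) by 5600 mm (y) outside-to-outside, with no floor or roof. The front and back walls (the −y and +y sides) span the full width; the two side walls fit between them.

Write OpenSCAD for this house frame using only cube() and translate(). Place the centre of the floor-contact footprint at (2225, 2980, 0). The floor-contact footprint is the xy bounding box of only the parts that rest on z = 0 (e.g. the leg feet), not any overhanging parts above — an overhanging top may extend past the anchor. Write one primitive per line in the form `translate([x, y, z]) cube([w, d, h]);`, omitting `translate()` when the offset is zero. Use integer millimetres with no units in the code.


translate([465, 180, 0]) cube([3520, 120, 2810]);
translate([465, 5660, 0]) cube([3520, 120, 2810]);
translate([465, 300, 0]) cube([120, 5360, 2810]);
translate([3865, 300, 0]) cube([120, 5360, 2810]);


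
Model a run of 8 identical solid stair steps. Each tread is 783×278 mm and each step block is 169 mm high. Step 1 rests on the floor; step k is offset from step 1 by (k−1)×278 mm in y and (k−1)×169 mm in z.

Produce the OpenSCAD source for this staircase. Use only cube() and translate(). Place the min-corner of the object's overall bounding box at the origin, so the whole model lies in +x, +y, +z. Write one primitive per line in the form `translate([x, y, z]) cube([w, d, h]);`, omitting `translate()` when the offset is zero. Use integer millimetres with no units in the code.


cube([783, 278, 169]);
translate([0, 278, 169]) cube([783, 278, 169]);
translate([0, 556, 338]) cube([783, 278, 169]);
translate([0, 834, 507]) cube([783, 278, 169]);
translate([0, 1112, 676]) cube([783, 278, 169]);
translate([0, 1390, 845]) cube([783, 278, 169]);
translate([0, 1668, 1014]) cube([783, 278, 169]);
translate([0, 1946, 1183]) cube([783, 278, 169]);


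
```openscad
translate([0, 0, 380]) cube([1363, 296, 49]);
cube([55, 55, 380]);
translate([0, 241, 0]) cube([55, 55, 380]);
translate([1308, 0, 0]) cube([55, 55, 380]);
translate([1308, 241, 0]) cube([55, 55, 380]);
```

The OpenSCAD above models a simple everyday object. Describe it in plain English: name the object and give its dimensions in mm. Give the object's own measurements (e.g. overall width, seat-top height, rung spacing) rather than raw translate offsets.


A bench: a 1363×296 mm seat slab, 49 mm thick, top at z = 429 mm, on four 55×55 mm square legs flush with the seat corners and standing on z = 0.


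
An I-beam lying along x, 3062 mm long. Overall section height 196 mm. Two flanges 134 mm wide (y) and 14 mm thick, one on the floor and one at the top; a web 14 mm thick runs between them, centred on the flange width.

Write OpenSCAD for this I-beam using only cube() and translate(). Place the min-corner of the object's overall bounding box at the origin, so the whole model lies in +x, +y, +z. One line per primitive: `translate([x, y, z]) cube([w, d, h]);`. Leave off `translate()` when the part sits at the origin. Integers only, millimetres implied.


cube([3062, 134, 14]);
translate([0, 60, 14]) cube([3062, 14, 168]);
translate([0, 0, 182]) cube([3062, 134, 14]);


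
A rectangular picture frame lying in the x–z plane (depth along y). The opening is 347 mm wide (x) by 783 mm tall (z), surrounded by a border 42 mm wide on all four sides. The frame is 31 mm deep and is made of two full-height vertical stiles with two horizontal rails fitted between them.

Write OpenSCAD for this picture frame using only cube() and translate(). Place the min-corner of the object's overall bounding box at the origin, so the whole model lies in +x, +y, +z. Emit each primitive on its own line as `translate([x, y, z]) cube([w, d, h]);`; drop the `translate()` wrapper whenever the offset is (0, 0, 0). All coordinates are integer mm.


cube([42, 31, 867]);
translate([389, 0, 0]) cube([42, 31, 867]);
translate([42, 0, 0]) cube([347, 31, 42]);
translate([42, 0, 825]) cube([347, 31, 42]);


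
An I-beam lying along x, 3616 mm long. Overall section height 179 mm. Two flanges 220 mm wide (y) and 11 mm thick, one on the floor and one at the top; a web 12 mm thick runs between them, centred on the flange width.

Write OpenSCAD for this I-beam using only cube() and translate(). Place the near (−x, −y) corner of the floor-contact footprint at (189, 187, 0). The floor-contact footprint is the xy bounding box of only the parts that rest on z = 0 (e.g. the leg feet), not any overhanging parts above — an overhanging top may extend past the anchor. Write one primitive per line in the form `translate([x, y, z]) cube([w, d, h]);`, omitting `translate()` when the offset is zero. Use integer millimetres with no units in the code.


translate([189, 187, 0]) cube([3616, 220, 11]);
translate([189, 291, 11]) cube([3616, 12, 157]);
translate([189, 187, 168]) cube([3616, 220, 11]);


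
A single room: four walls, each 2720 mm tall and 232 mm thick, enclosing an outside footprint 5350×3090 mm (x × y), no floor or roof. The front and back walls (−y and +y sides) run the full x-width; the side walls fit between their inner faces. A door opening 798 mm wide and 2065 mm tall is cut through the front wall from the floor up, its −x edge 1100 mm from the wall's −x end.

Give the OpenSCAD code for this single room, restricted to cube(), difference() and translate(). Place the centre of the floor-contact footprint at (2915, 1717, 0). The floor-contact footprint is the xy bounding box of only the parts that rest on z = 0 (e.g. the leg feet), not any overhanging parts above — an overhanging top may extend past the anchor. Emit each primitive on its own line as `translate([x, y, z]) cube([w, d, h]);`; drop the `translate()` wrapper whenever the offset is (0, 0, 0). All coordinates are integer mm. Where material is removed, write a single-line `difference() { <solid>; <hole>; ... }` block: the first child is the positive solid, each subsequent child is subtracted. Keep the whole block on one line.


difference() { translate([240, 172, 0]) cube([5350, 232, 2720]); translate([1340, 172, 0]) cube([798, 232, 2065]); }
translate([240, 3030, 0]) cube([5350, 232, 2720]);
translate([240, 404, 0]) cube([232, 2626, 2720]);
translate([5358, 404, 0]) cube([232, 2626, 2720]);


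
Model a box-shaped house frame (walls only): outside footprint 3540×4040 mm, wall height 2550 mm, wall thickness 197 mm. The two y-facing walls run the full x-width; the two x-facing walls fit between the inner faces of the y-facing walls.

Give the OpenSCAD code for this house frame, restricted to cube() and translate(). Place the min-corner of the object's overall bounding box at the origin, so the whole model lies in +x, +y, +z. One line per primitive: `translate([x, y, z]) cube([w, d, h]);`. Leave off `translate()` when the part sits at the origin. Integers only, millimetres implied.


cube([3540, 197, 2550]);
translate([0, 3843, 0]) cube([3540, 197, 2550]);
translate([0, 197, 0]) cube([197, 3646, 2550]);
translate([3343, 197, 0]) cube([197, 3646, 2550]);


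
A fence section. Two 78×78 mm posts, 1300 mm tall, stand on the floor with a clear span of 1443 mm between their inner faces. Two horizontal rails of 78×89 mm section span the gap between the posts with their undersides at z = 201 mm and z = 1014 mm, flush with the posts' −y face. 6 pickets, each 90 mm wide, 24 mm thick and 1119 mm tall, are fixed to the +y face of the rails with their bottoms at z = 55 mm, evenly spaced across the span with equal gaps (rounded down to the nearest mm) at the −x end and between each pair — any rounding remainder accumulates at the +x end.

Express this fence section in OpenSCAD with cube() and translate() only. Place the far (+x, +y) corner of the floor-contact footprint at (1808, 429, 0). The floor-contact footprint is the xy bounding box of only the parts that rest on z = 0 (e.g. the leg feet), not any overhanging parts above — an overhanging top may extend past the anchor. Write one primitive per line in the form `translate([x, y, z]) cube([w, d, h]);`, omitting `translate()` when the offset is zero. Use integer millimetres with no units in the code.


translate([209, 351, 0]) cube([78, 78, 1300]);
translate([1730, 351, 0]) cube([78, 78, 1300]);
translate([287, 351, 201]) cube([1443, 78, 89]);
translate([287, 351, 1014]) cube([1443, 78, 89]);
translate([416, 429, 55]) cube([90, 24, 1119]);
translate([635, 429, 55]) cube([90, 24, 1119]);
translate([854, 429, 55]) cube([90, 24, 1119]);
translate([1073, 429, 55]) cube([90, 24, 1119]);
translate([1292, 429, 55]) cube([90, 24, 1119]);
translate([1511, 429, 55]) cube([90, 24, 1119]);


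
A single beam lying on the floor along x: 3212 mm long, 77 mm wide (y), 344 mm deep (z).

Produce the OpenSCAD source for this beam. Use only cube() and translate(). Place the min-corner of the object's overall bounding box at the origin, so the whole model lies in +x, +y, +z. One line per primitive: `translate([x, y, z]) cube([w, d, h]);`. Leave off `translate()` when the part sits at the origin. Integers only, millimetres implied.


cube([3212, 77, 344]);


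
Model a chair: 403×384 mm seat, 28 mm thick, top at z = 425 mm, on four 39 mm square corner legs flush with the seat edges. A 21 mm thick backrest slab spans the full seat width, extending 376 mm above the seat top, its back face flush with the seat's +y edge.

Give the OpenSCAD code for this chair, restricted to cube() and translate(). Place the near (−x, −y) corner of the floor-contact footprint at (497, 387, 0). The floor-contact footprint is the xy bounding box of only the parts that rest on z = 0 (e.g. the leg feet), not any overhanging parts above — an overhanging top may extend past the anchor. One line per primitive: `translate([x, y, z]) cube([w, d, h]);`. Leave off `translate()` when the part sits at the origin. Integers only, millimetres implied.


// leg_h = 425 - 28 = 397
translate([497, 387, 397]) cube([403, 384, 28]);
translate([497, 387, 0]) cube([39, 39, 397]);
translate([861, 387, 0]) cube([39, 39, 397]);
translate([497, 732, 0]) cube([39, 39, 397]);
translate([861, 732, 0]) cube([39, 39, 397]);
translate([497, 750, 425]) cube([403, 21, 376]);


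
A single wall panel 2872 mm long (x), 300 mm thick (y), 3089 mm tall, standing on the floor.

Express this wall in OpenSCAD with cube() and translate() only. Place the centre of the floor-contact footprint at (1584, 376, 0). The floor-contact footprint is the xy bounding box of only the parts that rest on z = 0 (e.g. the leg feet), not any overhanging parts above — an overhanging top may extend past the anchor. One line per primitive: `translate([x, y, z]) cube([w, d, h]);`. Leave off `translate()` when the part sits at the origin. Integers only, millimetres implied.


translate([148, 226, 0]) cube([2872, 300, 3089]);


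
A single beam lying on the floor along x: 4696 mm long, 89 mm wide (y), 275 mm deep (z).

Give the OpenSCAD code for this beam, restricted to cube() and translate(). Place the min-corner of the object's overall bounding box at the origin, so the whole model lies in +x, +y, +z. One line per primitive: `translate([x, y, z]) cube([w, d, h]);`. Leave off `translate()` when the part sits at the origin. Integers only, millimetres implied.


cube([4696, 89, 275]);


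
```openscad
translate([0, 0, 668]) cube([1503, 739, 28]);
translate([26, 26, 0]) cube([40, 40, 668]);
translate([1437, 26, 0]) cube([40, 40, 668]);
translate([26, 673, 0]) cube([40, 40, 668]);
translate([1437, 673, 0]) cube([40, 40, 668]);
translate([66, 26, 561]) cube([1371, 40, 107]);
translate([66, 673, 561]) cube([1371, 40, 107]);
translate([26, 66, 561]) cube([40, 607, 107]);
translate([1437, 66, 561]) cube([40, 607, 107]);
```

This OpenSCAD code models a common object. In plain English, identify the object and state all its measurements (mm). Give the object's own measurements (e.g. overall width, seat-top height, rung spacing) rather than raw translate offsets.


A rectangular dining table. The top is 1503×739×28 mm with its upper surface at z = 696 mm. It stands on four 40×40 mm square legs, each inset 26 mm from the nearest pair of top edges, running from the floor to the underside of the top. Four apron rails, 40 mm thick and 107 mm tall, run between adjacent legs with their top edges flush with the underside of the top and their outer faces flush with the legs' outer faces.


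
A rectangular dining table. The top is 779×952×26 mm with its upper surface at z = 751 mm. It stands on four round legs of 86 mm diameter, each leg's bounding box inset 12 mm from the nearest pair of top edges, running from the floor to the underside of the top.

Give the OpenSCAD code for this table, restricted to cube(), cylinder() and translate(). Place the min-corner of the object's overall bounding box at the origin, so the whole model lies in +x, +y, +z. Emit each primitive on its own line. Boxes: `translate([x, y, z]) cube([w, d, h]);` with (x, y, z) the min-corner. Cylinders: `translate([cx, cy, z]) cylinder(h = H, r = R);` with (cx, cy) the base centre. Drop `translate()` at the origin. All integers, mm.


// leg_h = 751 - 26 = 725
translate([0, 0, 725]) cube([779, 952, 26]);
translate([55, 55, 0]) cylinder(h = 725, r = 43);
translate([724, 55, 0]) cylinder(h = 725, r = 43);
translate([55, 897, 0]) cylinder(h = 725, r = 43);
translate([724, 897, 0]) cylinder(h = 725, r = 43);


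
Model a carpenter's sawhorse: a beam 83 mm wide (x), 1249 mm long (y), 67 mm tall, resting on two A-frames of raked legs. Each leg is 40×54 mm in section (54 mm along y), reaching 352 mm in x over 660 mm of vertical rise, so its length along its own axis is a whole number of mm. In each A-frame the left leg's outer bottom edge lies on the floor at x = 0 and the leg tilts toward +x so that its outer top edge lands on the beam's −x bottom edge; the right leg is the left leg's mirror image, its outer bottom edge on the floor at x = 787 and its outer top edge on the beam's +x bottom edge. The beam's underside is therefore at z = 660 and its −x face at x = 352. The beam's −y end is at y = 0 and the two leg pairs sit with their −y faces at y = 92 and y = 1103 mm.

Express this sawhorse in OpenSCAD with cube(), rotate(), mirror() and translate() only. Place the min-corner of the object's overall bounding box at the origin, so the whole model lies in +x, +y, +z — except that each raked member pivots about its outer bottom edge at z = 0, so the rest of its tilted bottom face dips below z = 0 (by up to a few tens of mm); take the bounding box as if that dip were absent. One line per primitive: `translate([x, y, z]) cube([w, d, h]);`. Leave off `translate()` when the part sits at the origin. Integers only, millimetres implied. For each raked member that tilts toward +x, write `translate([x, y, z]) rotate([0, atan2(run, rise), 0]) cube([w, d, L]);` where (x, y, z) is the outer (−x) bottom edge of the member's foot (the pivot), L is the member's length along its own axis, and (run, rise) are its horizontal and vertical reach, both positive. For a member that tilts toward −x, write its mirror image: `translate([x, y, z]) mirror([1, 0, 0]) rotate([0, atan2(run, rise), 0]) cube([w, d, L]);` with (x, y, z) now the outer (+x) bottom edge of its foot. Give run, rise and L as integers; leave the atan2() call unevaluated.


translate([352, 0, 660]) cube([83, 1249, 67]);
translate([0, 92, 0]) rotate([0, atan2(352, 660), 0]) cube([40, 54, 748]);
translate([787, 92, 0]) mirror([1, 0, 0]) rotate([0, atan2(352, 660), 0]) cube([40, 54, 748]);
translate([0, 1103, 0]) rotate([0, atan2(352, 660), 0]) cube([40, 54, 748]);
translate([787, 1103, 0]) mirror([1, 0, 0]) rotate([0, atan2(352, 660), 0]) cube([40, 54, 748]);


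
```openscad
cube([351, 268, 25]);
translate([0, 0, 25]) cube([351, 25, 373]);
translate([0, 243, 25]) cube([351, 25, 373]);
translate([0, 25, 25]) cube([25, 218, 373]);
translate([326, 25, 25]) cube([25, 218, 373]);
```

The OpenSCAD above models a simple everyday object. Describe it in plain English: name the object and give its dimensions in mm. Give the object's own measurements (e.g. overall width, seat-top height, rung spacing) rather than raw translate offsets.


An open-topped rectangular box: outside dimensions 351×268×398 mm, with a uniform wall and base thickness of 25 mm. The base is a full 351×268 slab on the floor; four walls sit on top of the base. The front and back walls (the −y and +y sides) span the full width; the two side walls fit between them.


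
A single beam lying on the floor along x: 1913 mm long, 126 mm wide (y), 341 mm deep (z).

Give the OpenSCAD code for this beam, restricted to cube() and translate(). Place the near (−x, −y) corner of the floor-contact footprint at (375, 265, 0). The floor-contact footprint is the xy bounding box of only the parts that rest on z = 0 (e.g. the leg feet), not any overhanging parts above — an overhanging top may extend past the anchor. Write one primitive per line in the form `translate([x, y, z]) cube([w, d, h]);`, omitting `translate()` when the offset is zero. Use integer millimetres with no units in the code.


translate([375, 265, 0]) cube([1913, 126, 341]);


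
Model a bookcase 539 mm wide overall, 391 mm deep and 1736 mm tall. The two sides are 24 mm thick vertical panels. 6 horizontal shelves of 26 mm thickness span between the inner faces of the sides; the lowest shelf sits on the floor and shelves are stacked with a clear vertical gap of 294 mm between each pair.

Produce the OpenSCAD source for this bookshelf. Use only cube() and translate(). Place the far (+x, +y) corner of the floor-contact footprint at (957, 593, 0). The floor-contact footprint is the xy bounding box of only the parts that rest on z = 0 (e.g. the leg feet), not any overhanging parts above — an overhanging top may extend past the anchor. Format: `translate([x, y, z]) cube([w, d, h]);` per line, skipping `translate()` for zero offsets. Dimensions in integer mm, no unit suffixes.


translate([418, 202, 0]) cube([24, 391, 1736]);
translate([933, 202, 0]) cube([24, 391, 1736]);
translate([442, 202, 0]) cube([491, 391, 26]);
translate([442, 202, 320]) cube([491, 391, 26]);
translate([442, 202, 640]) cube([491, 391, 26]);
translate([442, 202, 960]) cube([491, 391, 26]);
translate([442, 202, 1280]) cube([491, 391, 26]);
translate([442, 202, 1600]) cube([491, 391, 26]);


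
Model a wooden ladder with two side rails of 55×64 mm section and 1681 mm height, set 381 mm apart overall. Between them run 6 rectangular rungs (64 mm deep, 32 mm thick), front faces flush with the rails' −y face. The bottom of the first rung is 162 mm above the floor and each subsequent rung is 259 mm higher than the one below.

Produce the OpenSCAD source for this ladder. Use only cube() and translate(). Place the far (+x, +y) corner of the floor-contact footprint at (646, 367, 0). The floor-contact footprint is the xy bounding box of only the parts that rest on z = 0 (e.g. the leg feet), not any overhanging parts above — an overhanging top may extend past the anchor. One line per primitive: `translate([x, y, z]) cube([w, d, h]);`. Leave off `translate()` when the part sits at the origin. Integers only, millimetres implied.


translate([265, 303, 0]) cube([55, 64, 1681]);
translate([591, 303, 0]) cube([55, 64, 1681]);
translate([320, 303, 162]) cube([271, 64, 32]);
translate([320, 303, 421]) cube([271, 64, 32]);
translate([320, 303, 680]) cube([271, 64, 32]);
translate([320, 303, 939]) cube([271, 64, 32]);
translate([320, 303, 1198]) cube([271, 64, 32]);
translate([320, 303, 1457]) cube([271, 64, 32]);


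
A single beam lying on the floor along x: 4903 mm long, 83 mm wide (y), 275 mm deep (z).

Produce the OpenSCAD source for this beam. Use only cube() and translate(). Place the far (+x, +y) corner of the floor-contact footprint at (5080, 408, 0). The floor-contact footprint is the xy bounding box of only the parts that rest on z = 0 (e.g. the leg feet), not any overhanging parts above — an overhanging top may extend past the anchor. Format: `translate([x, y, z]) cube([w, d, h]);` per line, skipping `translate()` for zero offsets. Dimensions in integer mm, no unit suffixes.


translate([177, 325, 0]) cube([4903, 83, 275]);


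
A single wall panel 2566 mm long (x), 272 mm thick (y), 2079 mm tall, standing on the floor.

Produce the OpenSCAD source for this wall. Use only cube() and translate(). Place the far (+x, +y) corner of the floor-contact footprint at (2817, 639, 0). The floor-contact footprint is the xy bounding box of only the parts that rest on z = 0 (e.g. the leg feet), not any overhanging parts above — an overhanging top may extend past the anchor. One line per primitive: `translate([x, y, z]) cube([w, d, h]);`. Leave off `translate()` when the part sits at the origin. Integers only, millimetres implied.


translate([251, 367, 0]) cube([2566, 272, 2079]);


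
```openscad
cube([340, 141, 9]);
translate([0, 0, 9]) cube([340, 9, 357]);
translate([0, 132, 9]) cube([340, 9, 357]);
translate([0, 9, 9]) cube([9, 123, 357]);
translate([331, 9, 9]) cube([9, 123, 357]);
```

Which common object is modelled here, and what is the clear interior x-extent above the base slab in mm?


An open box. The internal width is 322 mm.

A 340×141 base slab with four walls standing on it — an open box. The base is 340 mm wide and the walls are 9 mm thick, so the internal width is 340 − 2 × 9 = 322 mm.


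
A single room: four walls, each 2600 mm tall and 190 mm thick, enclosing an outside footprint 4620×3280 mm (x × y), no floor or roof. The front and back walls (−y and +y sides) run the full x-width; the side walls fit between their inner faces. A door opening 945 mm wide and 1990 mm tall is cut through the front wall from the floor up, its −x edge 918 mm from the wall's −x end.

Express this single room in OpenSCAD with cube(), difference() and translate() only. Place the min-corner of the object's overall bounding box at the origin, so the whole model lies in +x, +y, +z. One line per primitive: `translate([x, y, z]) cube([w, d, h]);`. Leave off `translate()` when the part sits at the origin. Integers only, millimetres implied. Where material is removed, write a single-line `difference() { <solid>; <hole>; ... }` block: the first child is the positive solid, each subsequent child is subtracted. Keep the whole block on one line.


difference() { cube([4620, 190, 2600]); translate([918, 0, 0]) cube([945, 190, 1990]); }
translate([0, 3090, 0]) cube([4620, 190, 2600]);
translate([0, 190, 0]) cube([190, 2900, 2600]);
translate([4430, 190, 0]) cube([190, 2900, 2600]);


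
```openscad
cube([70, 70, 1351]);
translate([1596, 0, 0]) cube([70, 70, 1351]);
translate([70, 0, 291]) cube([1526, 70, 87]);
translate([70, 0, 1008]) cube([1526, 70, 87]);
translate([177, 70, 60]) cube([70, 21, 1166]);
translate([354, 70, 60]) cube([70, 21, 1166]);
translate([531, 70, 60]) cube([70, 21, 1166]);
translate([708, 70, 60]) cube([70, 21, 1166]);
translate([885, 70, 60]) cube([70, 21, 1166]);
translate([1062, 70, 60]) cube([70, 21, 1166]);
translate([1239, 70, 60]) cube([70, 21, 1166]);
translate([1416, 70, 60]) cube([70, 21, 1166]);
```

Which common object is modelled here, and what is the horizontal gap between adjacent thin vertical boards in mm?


A fence section. The picket gap is 107 mm.

Two posts, two rails, 8 pickets — a fence section. Span 1526 mm holds 8 pickets of 70 mm with 9 equal gaps: ⌊(1526 − 8·70) / 9⌋ = 107 mm.


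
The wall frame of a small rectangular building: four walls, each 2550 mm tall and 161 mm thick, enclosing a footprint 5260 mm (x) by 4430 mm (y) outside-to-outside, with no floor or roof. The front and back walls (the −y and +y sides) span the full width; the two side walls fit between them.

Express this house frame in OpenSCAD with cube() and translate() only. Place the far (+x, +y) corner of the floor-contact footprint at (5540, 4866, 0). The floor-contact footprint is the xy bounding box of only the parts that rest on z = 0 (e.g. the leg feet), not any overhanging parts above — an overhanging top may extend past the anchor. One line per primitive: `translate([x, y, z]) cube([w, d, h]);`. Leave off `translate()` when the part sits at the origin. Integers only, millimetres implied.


translate([280, 436, 0]) cube([5260, 161, 2550]);
translate([280, 4705, 0]) cube([5260, 161, 2550]);
translate([280, 597, 0]) cube([161, 4108, 2550]);
translate([5379, 597, 0]) cube([161, 4108, 2550]);


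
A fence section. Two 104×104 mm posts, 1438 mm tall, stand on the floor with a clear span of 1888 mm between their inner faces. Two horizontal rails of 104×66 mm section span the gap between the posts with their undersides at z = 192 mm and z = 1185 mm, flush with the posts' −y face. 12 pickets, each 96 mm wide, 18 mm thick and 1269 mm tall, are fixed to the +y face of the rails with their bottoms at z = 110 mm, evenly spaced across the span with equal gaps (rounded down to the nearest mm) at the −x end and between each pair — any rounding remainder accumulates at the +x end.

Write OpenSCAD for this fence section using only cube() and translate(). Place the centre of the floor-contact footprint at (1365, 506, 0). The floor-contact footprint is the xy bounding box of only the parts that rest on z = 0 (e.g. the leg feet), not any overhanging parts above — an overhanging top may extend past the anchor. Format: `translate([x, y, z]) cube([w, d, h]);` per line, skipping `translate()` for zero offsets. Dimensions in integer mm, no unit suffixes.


translate([317, 454, 0]) cube([104, 104, 1438]);
translate([2309, 454, 0]) cube([104, 104, 1438]);
translate([421, 454, 192]) cube([1888, 104, 66]);
translate([421, 454, 1185]) cube([1888, 104, 66]);
translate([477, 558, 110]) cube([96, 18, 1269]);
translate([629, 558, 110]) cube([96, 18, 1269]);
translate([781, 558, 110]) cube([96, 18, 1269]);
translate([933, 558, 110]) cube([96, 18, 1269]);
translate([1085, 558, 110]) cube([96, 18, 1269]);
translate([1237, 558, 110]) cube([96, 18, 1269]);
translate([1389, 558, 110]) cube([96, 18, 1269]);
translate([1541, 558, 110]) cube([96, 18, 1269]);
translate([1693, 558, 110]) cube([96, 18, 1269]);
translate([1845, 558, 110]) cube([96, 18, 1269]);
translate([1997, 558, 110]) cube([96, 18, 1269]);
translate([2149, 558, 110]) cube([96, 18, 1269]);


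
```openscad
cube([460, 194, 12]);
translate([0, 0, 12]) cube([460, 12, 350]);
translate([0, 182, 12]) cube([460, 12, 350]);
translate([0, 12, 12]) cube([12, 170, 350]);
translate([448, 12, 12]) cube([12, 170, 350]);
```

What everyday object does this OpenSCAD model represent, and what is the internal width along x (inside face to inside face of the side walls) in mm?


An open box. The internal width is 436 mm.

A 460×194 base slab with four walls standing on it — an open box. The base is 460 mm wide and the walls are 12 mm thick, so the internal width is 460 − 2 × 12 = 436 mm.


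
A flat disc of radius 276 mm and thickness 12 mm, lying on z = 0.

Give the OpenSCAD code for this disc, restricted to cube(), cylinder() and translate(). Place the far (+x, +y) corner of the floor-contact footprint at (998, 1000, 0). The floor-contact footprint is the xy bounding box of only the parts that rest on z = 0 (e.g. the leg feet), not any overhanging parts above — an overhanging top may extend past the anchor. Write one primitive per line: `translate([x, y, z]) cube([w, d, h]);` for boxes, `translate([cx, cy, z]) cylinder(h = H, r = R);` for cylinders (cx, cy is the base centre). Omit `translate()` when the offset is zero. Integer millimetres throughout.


translate([722, 724, 0]) cylinder(h = 12, r = 276);


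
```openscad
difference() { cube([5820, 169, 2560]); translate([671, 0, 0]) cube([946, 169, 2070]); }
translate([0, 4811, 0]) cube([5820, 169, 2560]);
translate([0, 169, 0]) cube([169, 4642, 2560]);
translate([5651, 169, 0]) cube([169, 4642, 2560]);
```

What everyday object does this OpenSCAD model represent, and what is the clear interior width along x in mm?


A single room. The interior width is 5482 mm.

Four walls enclosing a rectangle with a door in the front wall — a room. Outside width 5820 minus two 169 mm walls gives 5482 mm.


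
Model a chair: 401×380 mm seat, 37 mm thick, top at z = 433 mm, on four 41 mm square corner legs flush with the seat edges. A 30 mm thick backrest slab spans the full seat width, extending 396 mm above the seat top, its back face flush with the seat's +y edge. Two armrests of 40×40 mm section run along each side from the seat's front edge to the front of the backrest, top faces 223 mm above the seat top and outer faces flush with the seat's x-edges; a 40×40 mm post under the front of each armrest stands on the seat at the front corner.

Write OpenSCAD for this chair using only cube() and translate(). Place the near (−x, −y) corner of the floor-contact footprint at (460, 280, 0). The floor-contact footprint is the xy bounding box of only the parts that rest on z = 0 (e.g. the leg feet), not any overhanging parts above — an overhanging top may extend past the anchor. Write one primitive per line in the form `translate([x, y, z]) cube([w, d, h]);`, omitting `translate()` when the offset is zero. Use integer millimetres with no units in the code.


// leg_h = 433 - 37 = 396
// arm post h = 223 - 40 = 183
translate([460, 280, 396]) cube([401, 380, 37]);
translate([460, 280, 0]) cube([41, 41, 396]);
translate([820, 280, 0]) cube([41, 41, 396]);
translate([460, 619, 0]) cube([41, 41, 396]);
translate([820, 619, 0]) cube([41, 41, 396]);
translate([460, 630, 433]) cube([401, 30, 396]);
translate([460, 280, 616]) cube([40, 350, 40]);
translate([821, 280, 616]) cube([40, 350, 40]);
translate([460, 280, 433]) cube([40, 40, 183]);
translate([821, 280, 433]) cube([40, 40, 183]);


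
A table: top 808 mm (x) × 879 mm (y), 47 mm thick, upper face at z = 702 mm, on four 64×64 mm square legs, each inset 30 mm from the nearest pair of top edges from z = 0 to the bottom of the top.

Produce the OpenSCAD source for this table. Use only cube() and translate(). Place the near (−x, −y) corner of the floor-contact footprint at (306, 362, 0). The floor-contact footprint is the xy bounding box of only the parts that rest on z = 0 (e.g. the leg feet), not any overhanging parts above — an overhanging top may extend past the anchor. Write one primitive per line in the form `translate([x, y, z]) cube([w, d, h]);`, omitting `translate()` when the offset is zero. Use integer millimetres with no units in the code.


translate([276, 332, 655]) cube([808, 879, 47]);
translate([306, 362, 0]) cube([64, 64, 655]);
translate([990, 362, 0]) cube([64, 64, 655]);
translate([306, 1117, 0]) cube([64, 64, 655]);
translate([990, 1117, 0]) cube([64, 64, 655]);


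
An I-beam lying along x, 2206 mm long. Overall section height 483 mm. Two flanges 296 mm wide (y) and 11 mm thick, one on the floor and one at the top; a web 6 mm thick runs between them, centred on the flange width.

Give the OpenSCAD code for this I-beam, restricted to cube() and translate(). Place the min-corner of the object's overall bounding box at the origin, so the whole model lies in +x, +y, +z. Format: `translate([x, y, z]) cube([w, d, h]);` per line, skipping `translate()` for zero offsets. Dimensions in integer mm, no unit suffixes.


cube([2206, 296, 11]);
translate([0, 145, 11]) cube([2206, 6, 461]);
translate([0, 0, 472]) cube([2206, 296, 11]);


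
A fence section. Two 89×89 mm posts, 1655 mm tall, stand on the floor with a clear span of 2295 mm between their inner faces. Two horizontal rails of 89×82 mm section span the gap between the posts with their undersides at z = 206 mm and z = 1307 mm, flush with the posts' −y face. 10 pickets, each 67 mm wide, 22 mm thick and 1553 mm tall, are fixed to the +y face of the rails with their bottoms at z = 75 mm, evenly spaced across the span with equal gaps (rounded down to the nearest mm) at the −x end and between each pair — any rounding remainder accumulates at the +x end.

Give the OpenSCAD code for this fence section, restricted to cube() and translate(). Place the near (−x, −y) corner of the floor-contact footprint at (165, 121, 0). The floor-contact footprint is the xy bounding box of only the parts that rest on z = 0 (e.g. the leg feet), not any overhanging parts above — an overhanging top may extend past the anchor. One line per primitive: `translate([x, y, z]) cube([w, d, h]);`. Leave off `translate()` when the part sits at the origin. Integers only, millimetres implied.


translate([165, 121, 0]) cube([89, 89, 1655]);
translate([2549, 121, 0]) cube([89, 89, 1655]);
translate([254, 121, 206]) cube([2295, 89, 82]);
translate([254, 121, 1307]) cube([2295, 89, 82]);
translate([401, 210, 75]) cube([67, 22, 1553]);
translate([615, 210, 75]) cube([67, 22, 1553]);
translate([829, 210, 75]) cube([67, 22, 1553]);
translate([1043, 210, 75]) cube([67, 22, 1553]);
translate([1257, 210, 75]) cube([67, 22, 1553]);
translate([1471, 210, 75]) cube([67, 22, 1553]);
translate([1685, 210, 75]) cube([67, 22, 1553]);
translate([1899, 210, 75]) cube([67, 22, 1553]);
translate([2113, 210, 75]) cube([67, 22, 1553]);
translate([2327, 210, 75]) cube([67, 22, 1553]);


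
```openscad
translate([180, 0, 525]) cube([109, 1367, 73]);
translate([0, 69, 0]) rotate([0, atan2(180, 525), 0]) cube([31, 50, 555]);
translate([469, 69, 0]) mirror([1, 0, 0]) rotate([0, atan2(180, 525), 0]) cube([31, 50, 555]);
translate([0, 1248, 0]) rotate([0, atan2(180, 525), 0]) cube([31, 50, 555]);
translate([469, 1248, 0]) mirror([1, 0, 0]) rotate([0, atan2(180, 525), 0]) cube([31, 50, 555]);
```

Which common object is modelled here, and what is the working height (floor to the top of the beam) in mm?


A sawhorse. The overall height is 598 mm.

A beam across two mirrored pairs of raked legs — a sawhorse. The beam's underside is at z = 525 (matching the legs' vertical rise in atan2(180, 525)) and the beam is 73 mm tall, so its top is at 525 + 73 = 598 mm. The raked legs top out at the beam's underside, so that is the highest point.
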